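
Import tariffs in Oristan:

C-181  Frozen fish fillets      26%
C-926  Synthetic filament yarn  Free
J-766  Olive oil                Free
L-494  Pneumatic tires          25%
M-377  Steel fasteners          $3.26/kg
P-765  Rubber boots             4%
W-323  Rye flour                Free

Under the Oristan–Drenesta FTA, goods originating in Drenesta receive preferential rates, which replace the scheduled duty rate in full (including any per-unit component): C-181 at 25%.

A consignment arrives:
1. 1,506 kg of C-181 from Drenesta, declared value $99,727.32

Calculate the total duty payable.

Line 1 (C-181, Drenesta, 1,506 kg, $99,727.32):
Base rate for C-181 is 26%.
Origin Drenesta qualifies under the Oristan–Drenesta agreement and C-181 is covered: preferential rate 25% applies instead.
Duty = $99,727.32 × 25% = $24,931.83.

$24,931.83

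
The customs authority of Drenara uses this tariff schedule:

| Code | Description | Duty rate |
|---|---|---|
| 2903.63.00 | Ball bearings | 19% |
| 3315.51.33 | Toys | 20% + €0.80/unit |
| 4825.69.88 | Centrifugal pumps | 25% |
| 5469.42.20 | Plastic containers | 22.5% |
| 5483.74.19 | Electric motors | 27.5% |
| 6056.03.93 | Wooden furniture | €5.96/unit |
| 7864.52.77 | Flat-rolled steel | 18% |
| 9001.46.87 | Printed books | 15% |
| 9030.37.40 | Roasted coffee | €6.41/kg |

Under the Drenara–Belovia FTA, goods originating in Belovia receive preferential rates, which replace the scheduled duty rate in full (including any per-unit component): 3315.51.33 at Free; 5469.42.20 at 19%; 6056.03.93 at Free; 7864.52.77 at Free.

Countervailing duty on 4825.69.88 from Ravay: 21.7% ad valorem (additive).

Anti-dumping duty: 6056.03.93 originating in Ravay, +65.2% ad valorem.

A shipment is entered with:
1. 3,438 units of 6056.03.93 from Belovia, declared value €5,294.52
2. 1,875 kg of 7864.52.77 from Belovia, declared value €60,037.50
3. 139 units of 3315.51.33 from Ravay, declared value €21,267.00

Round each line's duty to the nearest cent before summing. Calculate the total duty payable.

€4,364.60

Line 1 (6056.03.93, Belovia, 3,438 units, €5,294.52):
Base rate for 6056.03.93 is €5.96/unit.
Origin Belovia qualifies under the Drenara–Belovia agreement and 6056.03.93 is covered: preferential rate Free applies instead.
The additional-duty order on 6056.03.93 targets Ravay, not Belovia; it does not apply.
Duty = €5,294.52 × 0% = €0.00.
Line 2 (7864.52.77, Belovia, 1,875 kg, €60,037.50):
Base rate for 7864.52.77 is 18%.
Origin Belovia qualifies under the Drenara–Belovia agreement and 7864.52.77 is covered: preferential rate Free applies instead.
Duty = €60,037.50 × 0% = €0.00.
Line 3 (3315.51.33, Ravay, 139 units, €21,267.00):
Base rate for 3315.51.33 is 20% + €0.80/unit.
3315.51.33 has an FTA preferential rate, but origin Ravay is not Belovia; base rate stands.
Duty = €21,267.00 × 20% + 139 × €0.80 = €4,364.60.
Total = €0.00 + €0.00 + €4,364.60 = €4,364.60.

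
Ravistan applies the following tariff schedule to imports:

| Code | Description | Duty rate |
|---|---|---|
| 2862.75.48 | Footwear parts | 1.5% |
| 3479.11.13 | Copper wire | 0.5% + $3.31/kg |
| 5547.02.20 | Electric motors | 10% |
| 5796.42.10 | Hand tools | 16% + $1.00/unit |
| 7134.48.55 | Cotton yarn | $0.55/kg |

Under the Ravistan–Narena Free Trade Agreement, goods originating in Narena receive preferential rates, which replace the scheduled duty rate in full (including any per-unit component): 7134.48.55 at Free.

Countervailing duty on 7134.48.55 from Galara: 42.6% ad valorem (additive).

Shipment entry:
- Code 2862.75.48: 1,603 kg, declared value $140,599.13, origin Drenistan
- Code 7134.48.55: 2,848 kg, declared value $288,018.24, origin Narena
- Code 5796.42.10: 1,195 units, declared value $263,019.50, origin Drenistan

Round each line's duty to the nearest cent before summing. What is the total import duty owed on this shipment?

Line 1 (2862.75.48, Drenistan, 1,603 kg, $140,599.13):
Base rate for 2862.75.48 is 1.5%.
Duty = $140,599.13 × 1.5% = $2,108.99.
Line 2 (7134.48.55, Narena, 2,848 kg, $288,018.24):
Base rate for 7134.48.55 is $0.55/kg.
Origin Narena qualifies under the Ravistan–Narena agreement and 7134.48.55 is covered: preferential rate Free applies instead.
The additional-duty order on 7134.48.55 targets Galara, not Narena; it does not apply.
Duty = $288,018.24 × 0% = $0.00.
Line 3 (5796.42.10, Drenistan, 1,195 units, $263,019.50):
Base rate for 5796.42.10 is 16% + $1.00/unit.
Duty = $263,019.50 × 16% + 1,195 × $1.00 = $43,278.12.
Total = $2,108.99 + $0.00 + $43,278.12 = $45,387.11.

$45,387.11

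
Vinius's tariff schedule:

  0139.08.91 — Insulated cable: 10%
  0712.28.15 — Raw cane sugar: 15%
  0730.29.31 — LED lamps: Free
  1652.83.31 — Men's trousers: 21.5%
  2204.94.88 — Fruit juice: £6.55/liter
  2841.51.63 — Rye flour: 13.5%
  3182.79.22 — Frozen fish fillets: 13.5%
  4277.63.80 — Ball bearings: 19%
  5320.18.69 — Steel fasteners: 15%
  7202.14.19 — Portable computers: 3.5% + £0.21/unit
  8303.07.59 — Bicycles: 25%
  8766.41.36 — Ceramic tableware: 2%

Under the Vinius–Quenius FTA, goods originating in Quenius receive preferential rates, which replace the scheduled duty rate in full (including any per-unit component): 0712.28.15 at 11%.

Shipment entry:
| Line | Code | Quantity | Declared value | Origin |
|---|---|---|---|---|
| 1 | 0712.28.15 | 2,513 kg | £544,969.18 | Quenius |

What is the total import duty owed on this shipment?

£59,946.61

Line 1 (0712.28.15, Quenius, 2,513 kg, £544,969.18):
Base rate for 0712.28.15 is 15%.
Origin Quenius qualifies under the Vinius–Quenius agreement and 0712.28.15 is covered: preferential rate 11% applies instead.
Duty = £544,969.18 × 11% = £59,946.61.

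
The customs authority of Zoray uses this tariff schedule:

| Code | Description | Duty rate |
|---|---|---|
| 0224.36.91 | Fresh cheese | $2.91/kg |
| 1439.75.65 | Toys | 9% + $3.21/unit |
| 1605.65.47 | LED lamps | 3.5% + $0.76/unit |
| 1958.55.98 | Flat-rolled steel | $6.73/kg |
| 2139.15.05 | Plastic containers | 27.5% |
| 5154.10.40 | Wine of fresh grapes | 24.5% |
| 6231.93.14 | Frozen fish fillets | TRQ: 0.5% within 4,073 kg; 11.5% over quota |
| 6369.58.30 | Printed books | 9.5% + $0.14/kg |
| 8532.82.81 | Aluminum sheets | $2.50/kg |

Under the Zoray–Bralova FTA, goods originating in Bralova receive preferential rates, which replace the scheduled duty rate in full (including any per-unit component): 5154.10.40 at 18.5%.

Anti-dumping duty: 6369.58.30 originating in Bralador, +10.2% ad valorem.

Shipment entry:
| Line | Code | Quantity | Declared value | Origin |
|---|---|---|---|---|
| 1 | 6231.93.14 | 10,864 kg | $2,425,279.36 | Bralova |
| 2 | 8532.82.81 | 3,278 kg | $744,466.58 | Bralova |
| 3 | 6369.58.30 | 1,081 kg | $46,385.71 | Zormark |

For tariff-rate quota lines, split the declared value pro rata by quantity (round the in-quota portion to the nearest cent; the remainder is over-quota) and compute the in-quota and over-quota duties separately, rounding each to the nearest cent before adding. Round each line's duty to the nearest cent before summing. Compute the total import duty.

$191,641.89

Line 1 (6231.93.14, Bralova, 10,864 kg, $2,425,279.36):
Code 6231.93.14 is under a tariff-rate quota (threshold 4,073 kg). In-quota: 4,073 kg at 0.5%; over-quota: 6,791 kg at 11.5%.
Pro-rata value split: in-quota = $2,425,279.36 × 4,073/10,864 = $909,256.52; over-quota = $2,425,279.36 − $909,256.52 = $1,516,022.84.
In-quota duty = $909,256.52 × 0.5% = $4,546.28. Over-quota duty = $1,516,022.84 × 11.5% = $174,342.63.
Line duty = $4,546.28 + $174,342.63 = $178,888.91.
Line 2 (8532.82.81, Bralova, 3,278 kg, $744,466.58):
Base rate for 8532.82.81 is $2.50/kg.
Origin Bralova is the FTA partner but 8532.82.81 is not on the preference list; base rate stands.
Duty = 3,278 × $2.50 = $8,195.00.
Line 3 (6369.58.30, Zormark, 1,081 kg, $46,385.71):
Base rate for 6369.58.30 is 9.5% + $0.14/kg.
The additional-duty order on 6369.58.30 targets Bralador, not Zormark; it does not apply.
Duty = $46,385.71 × 9.5% + 1,081 × $0.14 = $4,557.98.
Total = $178,888.91 + $8,195.00 + $4,557.98 = $191,641.89.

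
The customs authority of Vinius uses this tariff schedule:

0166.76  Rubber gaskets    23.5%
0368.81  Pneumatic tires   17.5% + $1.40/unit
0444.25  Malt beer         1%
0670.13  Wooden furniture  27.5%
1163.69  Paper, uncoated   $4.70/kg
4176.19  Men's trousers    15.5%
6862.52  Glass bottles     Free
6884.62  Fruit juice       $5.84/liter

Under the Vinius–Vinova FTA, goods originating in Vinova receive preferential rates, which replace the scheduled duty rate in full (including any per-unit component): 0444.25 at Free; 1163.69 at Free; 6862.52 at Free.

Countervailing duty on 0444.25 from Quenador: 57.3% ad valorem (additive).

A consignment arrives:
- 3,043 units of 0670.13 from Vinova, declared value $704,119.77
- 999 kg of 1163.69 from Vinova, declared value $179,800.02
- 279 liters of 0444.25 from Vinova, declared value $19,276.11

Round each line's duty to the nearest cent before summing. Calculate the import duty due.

Line 1 (0670.13, Vinova, 3,043 units, $704,119.77):
Base rate for 0670.13 is 27.5%.
Origin Vinova is the FTA partner but 0670.13 is not on the preference list; base rate stands.
Duty = $704,119.77 × 27.5% = $193,632.94.
Line 2 (1163.69, Vinova, 999 kg, $179,800.02):
Base rate for 1163.69 is $4.70/kg.
Origin Vinova qualifies under the Vinius–Vinova agreement and 1163.69 is covered: preferential rate Free applies instead.
Duty = $179,800.02 × 0% = $0.00.
Line 3 (0444.25, Vinova, 279 liters, $19,276.11):
Base rate for 0444.25 is 1%.
Origin Vinova qualifies under the Vinius–Vinova agreement and 0444.25 is covered: preferential rate Free applies instead.
The additional-duty order on 0444.25 targets Quenador, not Vinova; it does not apply.
Duty = $19,276.11 × 0% = $0.00.
Total = $193,632.94 + $0.00 + $0.00 = $193,632.94.

$193,632.94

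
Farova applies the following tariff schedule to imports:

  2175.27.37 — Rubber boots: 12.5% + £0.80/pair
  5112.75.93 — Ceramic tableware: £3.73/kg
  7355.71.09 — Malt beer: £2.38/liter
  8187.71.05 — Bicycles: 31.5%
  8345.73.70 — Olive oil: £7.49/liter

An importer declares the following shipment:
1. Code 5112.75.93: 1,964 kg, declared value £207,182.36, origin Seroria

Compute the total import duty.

Line 1 (5112.75.93, Seroria, 1,964 kg, £207,182.36):
Base rate for 5112.75.93 is £3.73/kg.
Duty = 1,964 × £3.73 = £7,325.72.

£7,325.72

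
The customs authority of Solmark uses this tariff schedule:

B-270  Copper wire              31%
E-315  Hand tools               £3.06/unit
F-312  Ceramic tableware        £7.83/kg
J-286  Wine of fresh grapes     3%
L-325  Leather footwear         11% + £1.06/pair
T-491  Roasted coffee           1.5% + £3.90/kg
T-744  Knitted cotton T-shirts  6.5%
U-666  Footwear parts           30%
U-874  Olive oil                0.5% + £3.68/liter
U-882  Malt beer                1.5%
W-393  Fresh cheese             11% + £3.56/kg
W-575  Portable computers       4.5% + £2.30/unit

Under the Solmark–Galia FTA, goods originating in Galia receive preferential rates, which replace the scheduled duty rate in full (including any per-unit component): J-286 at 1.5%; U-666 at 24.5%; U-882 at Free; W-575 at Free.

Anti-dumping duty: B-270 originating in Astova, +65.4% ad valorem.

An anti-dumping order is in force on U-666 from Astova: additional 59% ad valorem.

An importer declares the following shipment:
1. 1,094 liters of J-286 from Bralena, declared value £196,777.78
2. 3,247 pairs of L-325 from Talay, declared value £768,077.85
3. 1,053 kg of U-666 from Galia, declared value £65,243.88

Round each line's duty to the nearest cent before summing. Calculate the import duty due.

Line 1 (J-286, Bralena, 1,094 liters, £196,777.78):
Base rate for J-286 is 3%.
J-286 has an FTA preferential rate, but origin Bralena is not Galia; base rate stands.
Duty = £196,777.78 × 3% = £5,903.33.
Line 2 (L-325, Talay, 3,247 pairs, £768,077.85):
Base rate for L-325 is 11% + £1.06/pair.
Duty = £768,077.85 × 11% + 3,247 × £1.06 = £87,930.38.
Line 3 (U-666, Galia, 1,053 kg, £65,243.88):
Base rate for U-666 is 30%.
Origin Galia qualifies under the Solmark–Galia agreement and U-666 is covered: preferential rate 24.5% applies instead.
The additional-duty order on U-666 targets Astova, not Galia; it does not apply.
Duty = £65,243.88 × 24.5% = £15,984.75.
Total = £5,903.33 + £87,930.38 + £15,984.75 = £109,818.46.

£109,818.46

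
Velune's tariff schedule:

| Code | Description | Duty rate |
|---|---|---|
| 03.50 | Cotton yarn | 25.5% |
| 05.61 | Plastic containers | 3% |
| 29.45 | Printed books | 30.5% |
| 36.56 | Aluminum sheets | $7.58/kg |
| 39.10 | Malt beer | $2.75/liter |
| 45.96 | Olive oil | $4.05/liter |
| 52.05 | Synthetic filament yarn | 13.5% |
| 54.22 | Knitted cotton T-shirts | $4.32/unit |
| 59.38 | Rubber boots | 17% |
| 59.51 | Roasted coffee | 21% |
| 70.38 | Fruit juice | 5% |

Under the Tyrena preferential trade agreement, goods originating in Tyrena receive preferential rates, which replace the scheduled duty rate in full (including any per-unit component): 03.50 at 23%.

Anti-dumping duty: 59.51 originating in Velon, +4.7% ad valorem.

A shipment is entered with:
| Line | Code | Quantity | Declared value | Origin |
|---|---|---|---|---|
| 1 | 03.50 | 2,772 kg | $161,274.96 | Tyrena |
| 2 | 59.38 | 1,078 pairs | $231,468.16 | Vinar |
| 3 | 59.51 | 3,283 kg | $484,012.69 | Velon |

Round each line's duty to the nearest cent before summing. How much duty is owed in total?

$200,834.09

Line 1 (03.50, Tyrena, 2,772 kg, $161,274.96):
Base rate for 03.50 is 25.5%.
Origin Tyrena qualifies under the Velune–Tyrena agreement and 03.50 is covered: preferential rate 23% applies instead.
Duty = $161,274.96 × 23% = $37,093.24.
Line 2 (59.38, Vinar, 1,078 pairs, $231,468.16):
Base rate for 59.38 is 17%.
Duty = $231,468.16 × 17% = $39,349.59.
Line 3 (59.51, Velon, 3,283 kg, $484,012.69):
Base rate for 59.51 is 21%.
Additional duty on 59.51 from Velon: +4.7%. Applied ad valorem rate: 21% + 4.7% = 25.7%.
Duty = $484,012.69 × 25.7% = $124,391.26.
Total = $37,093.24 + $39,349.59 + $124,391.26 = $200,834.09.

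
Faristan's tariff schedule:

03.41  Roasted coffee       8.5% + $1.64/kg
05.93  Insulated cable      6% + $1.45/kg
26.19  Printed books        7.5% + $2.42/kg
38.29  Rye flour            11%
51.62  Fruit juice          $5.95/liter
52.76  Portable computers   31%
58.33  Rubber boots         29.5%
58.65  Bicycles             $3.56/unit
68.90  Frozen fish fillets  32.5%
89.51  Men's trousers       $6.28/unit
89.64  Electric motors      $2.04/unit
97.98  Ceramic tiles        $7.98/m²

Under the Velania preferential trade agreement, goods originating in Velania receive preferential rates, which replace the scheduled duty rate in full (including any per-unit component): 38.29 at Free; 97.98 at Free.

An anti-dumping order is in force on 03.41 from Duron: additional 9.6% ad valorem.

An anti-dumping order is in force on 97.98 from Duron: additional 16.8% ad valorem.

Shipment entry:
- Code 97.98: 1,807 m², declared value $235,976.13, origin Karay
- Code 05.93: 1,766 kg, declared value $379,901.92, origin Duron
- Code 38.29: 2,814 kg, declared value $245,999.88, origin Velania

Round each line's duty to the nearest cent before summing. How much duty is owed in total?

Line 1 (97.98, Karay, 1,807 m², $235,976.13):
Base rate for 97.98 is $7.98/m².
97.98 has an FTA preferential rate, but origin Karay is not Velania; base rate stands.
The additional-duty order on 97.98 targets Duron, not Karay; it does not apply.
Duty = 1,807 × $7.98 = $14,419.86.
Line 2 (05.93, Duron, 1,766 kg, $379,901.92):
Base rate for 05.93 is 6% + $1.45/kg.
Duty = $379,901.92 × 6% + 1,766 × $1.45 = $25,354.82.
Line 3 (38.29, Velania, 2,814 kg, $245,999.88):
Base rate for 38.29 is 11%.
Origin Velania qualifies under the Faristan–Velania agreement and 38.29 is covered: preferential rate Free applies instead.
Duty = $245,999.88 × 0% = $0.00.
Total = $14,419.86 + $25,354.82 + $0.00 = $39,774.68.

$39,774.68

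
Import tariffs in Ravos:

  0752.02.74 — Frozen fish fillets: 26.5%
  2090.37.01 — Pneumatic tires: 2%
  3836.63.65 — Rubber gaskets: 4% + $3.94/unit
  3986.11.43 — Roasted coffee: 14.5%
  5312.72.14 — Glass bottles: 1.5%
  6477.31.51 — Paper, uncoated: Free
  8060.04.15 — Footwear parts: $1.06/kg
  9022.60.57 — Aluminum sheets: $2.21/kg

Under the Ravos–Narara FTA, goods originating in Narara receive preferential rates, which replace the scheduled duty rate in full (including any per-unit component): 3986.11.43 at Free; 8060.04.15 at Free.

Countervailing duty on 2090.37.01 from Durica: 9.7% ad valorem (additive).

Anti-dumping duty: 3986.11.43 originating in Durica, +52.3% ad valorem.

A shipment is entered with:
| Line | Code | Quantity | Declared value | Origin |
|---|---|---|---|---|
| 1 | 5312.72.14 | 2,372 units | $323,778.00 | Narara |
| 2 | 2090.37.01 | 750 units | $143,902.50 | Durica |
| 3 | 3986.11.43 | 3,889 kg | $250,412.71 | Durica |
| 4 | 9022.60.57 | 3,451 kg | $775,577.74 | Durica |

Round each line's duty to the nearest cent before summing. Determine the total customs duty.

$196,595.66

Line 1 (5312.72.14, Narara, 2,372 units, $323,778.00):
Base rate for 5312.72.14 is 1.5%.
Origin Narara is the FTA partner but 5312.72.14 is not on the preference list; base rate stands.
Duty = $323,778.00 × 1.5% = $4,856.67.
Line 2 (2090.37.01, Durica, 750 units, $143,902.50):
Base rate for 2090.37.01 is 2%.
Additional duty on 2090.37.01 from Durica: +9.7%. Applied ad valorem rate: 2% + 9.7% = 11.7%.
Duty = $143,902.50 × 11.7% = $16,836.59.
Line 3 (3986.11.43, Durica, 3,889 kg, $250,412.71):
Base rate for 3986.11.43 is 14.5%.
3986.11.43 has an FTA preferential rate, but origin Durica is not Narara; base rate stands.
Additional duty on 3986.11.43 from Durica: +52.3%. Applied ad valorem rate: 14.5% + 52.3% = 66.8%.
Duty = $250,412.71 × 66.8% = $167,275.69.
Line 4 (9022.60.57, Durica, 3,451 kg, $775,577.74):
Base rate for 9022.60.57 is $2.21/kg.
Duty = 3,451 × $2.21 = $7,626.71.
Total = $4,856.67 + $16,836.59 + $167,275.69 + $7,626.71 = $196,595.66.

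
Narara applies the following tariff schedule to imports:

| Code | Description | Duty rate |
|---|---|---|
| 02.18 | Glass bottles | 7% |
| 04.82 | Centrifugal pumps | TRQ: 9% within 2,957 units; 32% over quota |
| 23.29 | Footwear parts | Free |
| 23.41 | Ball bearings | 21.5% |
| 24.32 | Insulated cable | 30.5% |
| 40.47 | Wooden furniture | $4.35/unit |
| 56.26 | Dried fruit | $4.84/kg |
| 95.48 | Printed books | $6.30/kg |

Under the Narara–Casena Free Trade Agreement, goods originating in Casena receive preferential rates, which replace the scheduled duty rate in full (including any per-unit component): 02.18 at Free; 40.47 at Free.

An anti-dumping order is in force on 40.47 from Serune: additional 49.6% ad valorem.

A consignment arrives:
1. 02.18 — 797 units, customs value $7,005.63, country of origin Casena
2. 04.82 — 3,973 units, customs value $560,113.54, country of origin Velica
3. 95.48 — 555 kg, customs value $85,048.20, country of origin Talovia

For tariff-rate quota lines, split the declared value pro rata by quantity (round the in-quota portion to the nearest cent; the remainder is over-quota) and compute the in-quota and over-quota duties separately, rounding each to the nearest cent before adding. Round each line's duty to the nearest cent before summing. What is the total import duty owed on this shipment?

$86,850.93

Line 1 (02.18, Casena, 797 units, $7,005.63):
Base rate for 02.18 is 7%.
Origin Casena qualifies under the Narara–Casena agreement and 02.18 is covered: preferential rate Free applies instead.
Duty = $7,005.63 × 0% = $0.00.
Line 2 (04.82, Velica, 3,973 units, $560,113.54):
Code 04.82 is under a tariff-rate quota (threshold 2,957 units). In-quota: 2,957 units at 9%; over-quota: 1,016 units at 32%.
Pro-rata value split: in-quota = $560,113.54 × 2,957/3,973 = $416,877.86; over-quota = $560,113.54 − $416,877.86 = $143,235.68.
In-quota duty = $416,877.86 × 9% = $37,519.01. Over-quota duty = $143,235.68 × 32% = $45,835.42.
Line duty = $37,519.01 + $45,835.42 = $83,354.43.
Line 3 (95.48, Talovia, 555 kg, $85,048.20):
Base rate for 95.48 is $6.30/kg.
Duty = 555 × $6.30 = $3,496.50.
Total = $0.00 + $83,354.43 + $3,496.50 = $86,850.93.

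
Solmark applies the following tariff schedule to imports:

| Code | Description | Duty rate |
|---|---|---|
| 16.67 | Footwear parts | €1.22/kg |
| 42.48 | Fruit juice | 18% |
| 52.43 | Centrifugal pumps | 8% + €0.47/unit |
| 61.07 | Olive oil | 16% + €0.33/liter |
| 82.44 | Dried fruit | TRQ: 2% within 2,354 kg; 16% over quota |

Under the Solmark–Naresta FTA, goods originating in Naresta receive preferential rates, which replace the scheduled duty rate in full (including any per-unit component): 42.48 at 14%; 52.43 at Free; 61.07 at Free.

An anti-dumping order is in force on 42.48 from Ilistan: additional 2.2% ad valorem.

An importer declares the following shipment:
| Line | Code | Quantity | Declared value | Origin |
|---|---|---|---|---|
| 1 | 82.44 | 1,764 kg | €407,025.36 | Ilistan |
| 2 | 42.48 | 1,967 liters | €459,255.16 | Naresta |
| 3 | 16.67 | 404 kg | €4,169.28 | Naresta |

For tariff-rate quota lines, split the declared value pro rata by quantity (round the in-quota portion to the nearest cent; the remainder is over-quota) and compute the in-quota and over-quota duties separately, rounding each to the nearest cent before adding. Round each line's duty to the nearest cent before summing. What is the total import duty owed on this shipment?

€72,929.11

Line 1 (82.44, Ilistan, 1,764 kg, €407,025.36):
Code 82.44 is under a tariff-rate quota (threshold 2,354 kg). Quantity 1,764 kg is within the quota, so the in-quota rate 2% applies to the full value.
Duty = €407,025.36 × 2% = €8,140.51.
Line 2 (42.48, Naresta, 1,967 liters, €459,255.16):
Base rate for 42.48 is 18%.
Origin Naresta qualifies under the Solmark–Naresta agreement and 42.48 is covered: preferential rate 14% applies instead.
The additional-duty order on 42.48 targets Ilistan, not Naresta; it does not apply.
Duty = €459,255.16 × 14% = €64,295.72.
Line 3 (16.67, Naresta, 404 kg, €4,169.28):
Base rate for 16.67 is €1.22/kg.
Origin Naresta is the FTA partner but 16.67 is not on the preference list; base rate stands.
Duty = 404 × €1.22 = €492.88.
Total = €8,140.51 + €64,295.72 + €492.88 = €72,929.11.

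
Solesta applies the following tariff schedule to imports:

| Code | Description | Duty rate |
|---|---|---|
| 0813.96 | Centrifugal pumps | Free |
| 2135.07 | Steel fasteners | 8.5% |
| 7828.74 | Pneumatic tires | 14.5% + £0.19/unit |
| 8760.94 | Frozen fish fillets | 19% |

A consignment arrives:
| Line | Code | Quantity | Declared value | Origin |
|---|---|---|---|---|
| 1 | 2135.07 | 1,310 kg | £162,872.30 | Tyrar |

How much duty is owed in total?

£13,844.15

Line 1 (2135.07, Tyrar, 1,310 kg, £162,872.30):
Base rate for 2135.07 is 8.5%.
Duty = £162,872.30 × 8.5% = £13,844.15.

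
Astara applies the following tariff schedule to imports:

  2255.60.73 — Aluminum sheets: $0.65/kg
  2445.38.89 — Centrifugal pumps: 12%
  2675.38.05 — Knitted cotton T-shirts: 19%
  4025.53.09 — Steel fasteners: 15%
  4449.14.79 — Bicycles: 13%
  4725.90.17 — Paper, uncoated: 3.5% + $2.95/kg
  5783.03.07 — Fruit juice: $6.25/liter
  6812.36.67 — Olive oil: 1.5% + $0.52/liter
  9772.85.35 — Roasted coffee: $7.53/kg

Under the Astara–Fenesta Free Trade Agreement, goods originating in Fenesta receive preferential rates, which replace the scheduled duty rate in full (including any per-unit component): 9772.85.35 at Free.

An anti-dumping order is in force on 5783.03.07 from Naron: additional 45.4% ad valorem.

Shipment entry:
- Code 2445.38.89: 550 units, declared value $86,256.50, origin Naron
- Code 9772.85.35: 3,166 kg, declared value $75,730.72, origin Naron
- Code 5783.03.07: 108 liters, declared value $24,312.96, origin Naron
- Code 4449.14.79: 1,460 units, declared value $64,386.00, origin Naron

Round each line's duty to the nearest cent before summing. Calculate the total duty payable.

$54,274.02

Line 1 (2445.38.89, Naron, 550 units, $86,256.50):
Base rate for 2445.38.89 is 12%.
Duty = $86,256.50 × 12% = $10,350.78.
Line 2 (9772.85.35, Naron, 3,166 kg, $75,730.72):
Base rate for 9772.85.35 is $7.53/kg.
9772.85.35 has an FTA preferential rate, but origin Naron is not Fenesta; base rate stands.
Duty = 3,166 × $7.53 = $23,839.98.
Line 3 (5783.03.07, Naron, 108 liters, $24,312.96):
Base rate for 5783.03.07 is $6.25/liter.
Additional duty on 5783.03.07 from Naron: +45.4% ad valorem. Applied ad valorem rate = 45.4%.
Duty = $24,312.96 × 45.4% + 108 × $6.25 = $11,713.08.
Line 4 (4449.14.79, Naron, 1,460 units, $64,386.00):
Base rate for 4449.14.79 is 13%.
Duty = $64,386.00 × 13% = $8,370.18.
Total = $10,350.78 + $23,839.98 + $11,713.08 + $8,370.18 = $54,274.02.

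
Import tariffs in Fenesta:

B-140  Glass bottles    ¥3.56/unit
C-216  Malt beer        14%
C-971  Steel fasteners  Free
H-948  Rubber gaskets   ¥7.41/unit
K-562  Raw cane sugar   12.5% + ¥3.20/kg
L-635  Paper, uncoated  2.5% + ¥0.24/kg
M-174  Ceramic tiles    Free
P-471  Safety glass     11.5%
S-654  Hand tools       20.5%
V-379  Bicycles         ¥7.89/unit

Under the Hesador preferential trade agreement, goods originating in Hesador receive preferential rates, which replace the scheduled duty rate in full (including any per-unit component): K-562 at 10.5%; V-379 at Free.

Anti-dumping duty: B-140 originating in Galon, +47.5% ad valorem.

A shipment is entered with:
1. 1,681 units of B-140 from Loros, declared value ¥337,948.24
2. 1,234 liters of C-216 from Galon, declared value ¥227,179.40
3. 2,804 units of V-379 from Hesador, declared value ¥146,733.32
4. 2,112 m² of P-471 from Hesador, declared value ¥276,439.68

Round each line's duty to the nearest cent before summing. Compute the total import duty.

Line 1 (B-140, Loros, 1,681 units, ¥337,948.24):
Base rate for B-140 is ¥3.56/unit.
The additional-duty order on B-140 targets Galon, not Loros; it does not apply.
Duty = 1,681 × ¥3.56 = ¥5,984.36.
Line 2 (C-216, Galon, 1,234 liters, ¥227,179.40):
Base rate for C-216 is 14%.
Duty = ¥227,179.40 × 14% = ¥31,805.12.
Line 3 (V-379, Hesador, 2,804 units, ¥146,733.32):
Base rate for V-379 is ¥7.89/unit.
Origin Hesador qualifies under the Fenesta–Hesador agreement and V-379 is covered: preferential rate Free applies instead.
Duty = ¥146,733.32 × 0% = ¥0.00.
Line 4 (P-471, Hesador, 2,112 m², ¥276,439.68):
Base rate for P-471 is 11.5%.
Origin Hesador is the FTA partner but P-471 is not on the preference list; base rate stands.
Duty = ¥276,439.68 × 11.5% = ¥31,790.56.
Total = ¥5,984.36 + ¥31,805.12 + ¥0.00 + ¥31,790.56 = ¥69,580.04.

¥69,580.04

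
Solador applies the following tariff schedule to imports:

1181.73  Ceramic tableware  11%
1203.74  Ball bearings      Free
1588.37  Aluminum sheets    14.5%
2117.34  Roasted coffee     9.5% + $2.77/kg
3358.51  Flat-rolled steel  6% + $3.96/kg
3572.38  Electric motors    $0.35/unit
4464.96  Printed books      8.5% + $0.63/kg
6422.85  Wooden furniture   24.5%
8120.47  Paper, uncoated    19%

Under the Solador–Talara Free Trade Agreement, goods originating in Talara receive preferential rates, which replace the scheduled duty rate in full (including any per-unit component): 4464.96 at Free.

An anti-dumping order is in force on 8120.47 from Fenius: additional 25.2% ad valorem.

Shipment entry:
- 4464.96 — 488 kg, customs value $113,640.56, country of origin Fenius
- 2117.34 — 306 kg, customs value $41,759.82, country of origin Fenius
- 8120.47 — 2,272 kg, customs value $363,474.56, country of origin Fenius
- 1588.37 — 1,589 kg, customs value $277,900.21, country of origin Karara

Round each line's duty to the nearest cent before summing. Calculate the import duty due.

$215,732.98

Line 1 (4464.96, Fenius, 488 kg, $113,640.56):
Base rate for 4464.96 is 8.5% + $0.63/kg.
4464.96 has an FTA preferential rate, but origin Fenius is not Talara; base rate stands.
Duty = $113,640.56 × 8.5% + 488 × $0.63 = $9,966.89.
Line 2 (2117.34, Fenius, 306 kg, $41,759.82):
Base rate for 2117.34 is 9.5% + $2.77/kg.
Duty = $41,759.82 × 9.5% + 306 × $2.77 = $4,814.80.
Line 3 (8120.47, Fenius, 2,272 kg, $363,474.56):
Base rate for 8120.47 is 19%.
Additional duty on 8120.47 from Fenius: +25.2%. Applied ad valorem rate: 19% + 25.2% = 44.2%.
Duty = $363,474.56 × 44.2% = $160,655.76.
Line 4 (1588.37, Karara, 1,589 kg, $277,900.21):
Base rate for 1588.37 is 14.5%.
Duty = $277,900.21 × 14.5% = $40,295.53.
Total = $9,966.89 + $4,814.80 + $160,655.76 + $40,295.53 = $215,732.98.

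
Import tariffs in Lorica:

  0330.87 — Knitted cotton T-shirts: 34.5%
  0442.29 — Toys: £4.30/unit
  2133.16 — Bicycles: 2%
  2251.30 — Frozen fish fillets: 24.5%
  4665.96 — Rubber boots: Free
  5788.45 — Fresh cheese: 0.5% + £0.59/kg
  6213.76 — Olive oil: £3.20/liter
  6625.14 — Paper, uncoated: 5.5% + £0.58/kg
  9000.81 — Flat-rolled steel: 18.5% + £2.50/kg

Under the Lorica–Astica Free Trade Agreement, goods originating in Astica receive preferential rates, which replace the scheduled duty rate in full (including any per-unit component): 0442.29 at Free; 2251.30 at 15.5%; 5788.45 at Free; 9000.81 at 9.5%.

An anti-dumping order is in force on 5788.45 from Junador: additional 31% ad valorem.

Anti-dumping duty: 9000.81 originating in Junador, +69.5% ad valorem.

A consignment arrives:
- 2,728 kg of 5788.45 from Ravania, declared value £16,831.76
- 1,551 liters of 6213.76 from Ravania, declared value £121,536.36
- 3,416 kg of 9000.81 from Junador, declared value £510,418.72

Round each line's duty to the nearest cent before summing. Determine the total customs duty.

£464,365.35

Line 1 (5788.45, Ravania, 2,728 kg, £16,831.76):
Base rate for 5788.45 is 0.5% + £0.59/kg.
5788.45 has an FTA preferential rate, but origin Ravania is not Astica; base rate stands.
The additional-duty order on 5788.45 targets Junador, not Ravania; it does not apply.
Duty = £16,831.76 × 0.5% + 2,728 × £0.59 = £1,693.68.
Line 2 (6213.76, Ravania, 1,551 liters, £121,536.36):
Base rate for 6213.76 is £3.20/liter.
Duty = 1,551 × £3.20 = £4,963.20.
Line 3 (9000.81, Junador, 3,416 kg, £510,418.72):
Base rate for 9000.81 is 18.5% + £2.50/kg.
9000.81 has an FTA preferential rate, but origin Junador is not Astica; base rate stands.
Additional duty on 9000.81 from Junador: +69.5%. Applied ad valorem rate: 18.5% + 69.5% = 88%.
Duty = £510,418.72 × 88% + 3,416 × £2.50 = £457,708.47.
Total = £1,693.68 + £4,963.20 + £457,708.47 = £464,365.35.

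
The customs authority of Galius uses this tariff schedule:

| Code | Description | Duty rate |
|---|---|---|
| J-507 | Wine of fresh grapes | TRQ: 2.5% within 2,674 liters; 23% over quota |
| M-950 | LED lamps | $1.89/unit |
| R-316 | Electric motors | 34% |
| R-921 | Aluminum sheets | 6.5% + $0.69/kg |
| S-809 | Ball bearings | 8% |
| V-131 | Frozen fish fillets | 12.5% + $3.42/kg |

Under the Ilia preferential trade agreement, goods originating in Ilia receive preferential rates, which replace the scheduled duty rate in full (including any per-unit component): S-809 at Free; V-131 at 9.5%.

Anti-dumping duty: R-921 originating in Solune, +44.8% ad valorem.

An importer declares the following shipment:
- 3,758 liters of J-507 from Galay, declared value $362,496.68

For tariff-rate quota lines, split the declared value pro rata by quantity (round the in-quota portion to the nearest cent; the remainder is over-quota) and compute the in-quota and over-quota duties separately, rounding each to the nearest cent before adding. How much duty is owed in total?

Line 1 (J-507, Galay, 3,758 liters, $362,496.68):
Code J-507 is under a tariff-rate quota (threshold 2,674 liters). In-quota: 2,674 liters at 2.5%; over-quota: 1,084 liters at 23%.
Pro-rata value split: in-quota = $362,496.68 × 2,674/3,758 = $257,934.04; over-quota = $362,496.68 − $257,934.04 = $104,562.64.
In-quota duty = $257,934.04 × 2.5% = $6,448.35. Over-quota duty = $104,562.64 × 23% = $24,049.41.
Line duty = $6,448.35 + $24,049.41 = $30,497.76.

$30,497.76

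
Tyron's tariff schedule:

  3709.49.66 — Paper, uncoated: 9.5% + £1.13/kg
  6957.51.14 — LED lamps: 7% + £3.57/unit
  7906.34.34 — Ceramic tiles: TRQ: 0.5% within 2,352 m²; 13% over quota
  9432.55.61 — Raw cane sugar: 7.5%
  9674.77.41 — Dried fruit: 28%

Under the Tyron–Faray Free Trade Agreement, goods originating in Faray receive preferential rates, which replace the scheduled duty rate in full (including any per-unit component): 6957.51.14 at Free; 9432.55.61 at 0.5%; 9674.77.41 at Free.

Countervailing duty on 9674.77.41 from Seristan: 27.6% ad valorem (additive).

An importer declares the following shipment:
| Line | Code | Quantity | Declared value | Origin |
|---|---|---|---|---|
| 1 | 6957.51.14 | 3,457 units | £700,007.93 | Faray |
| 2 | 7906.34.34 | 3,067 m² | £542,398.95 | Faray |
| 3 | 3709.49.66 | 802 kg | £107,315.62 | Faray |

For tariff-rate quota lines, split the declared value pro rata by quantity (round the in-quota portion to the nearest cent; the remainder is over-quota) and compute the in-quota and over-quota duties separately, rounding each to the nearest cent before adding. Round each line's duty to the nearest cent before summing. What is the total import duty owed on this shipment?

£29,619.21

Line 1 (6957.51.14, Faray, 3,457 units, £700,007.93):
Base rate for 6957.51.14 is 7% + £3.57/unit.
Origin Faray qualifies under the Tyron–Faray agreement and 6957.51.14 is covered: preferential rate Free applies instead.
Duty = £700,007.93 × 0% = £0.00.
Line 2 (7906.34.34, Faray, 3,067 m², £542,398.95):
Code 7906.34.34 is under a tariff-rate quota (threshold 2,352 m²). In-quota: 2,352 m² at 0.5%; over-quota: 715 m² at 13%.
Pro-rata value split: in-quota = £542,398.95 × 2,352/3,067 = £415,951.20; over-quota = £542,398.95 − £415,951.20 = £126,447.75.
In-quota duty = £415,951.20 × 0.5% = £2,079.76. Over-quota duty = £126,447.75 × 13% = £16,438.21.
Line duty = £2,079.76 + £16,438.21 = £18,517.97.
Line 3 (3709.49.66, Faray, 802 kg, £107,315.62):
Base rate for 3709.49.66 is 9.5% + £1.13/kg.
Origin Faray is the FTA partner but 3709.49.66 is not on the preference list; base rate stands.
Duty = £107,315.62 × 9.5% + 802 × £1.13 = £11,101.24.
Total = £0.00 + £18,517.97 + £11,101.24 = £29,619.21.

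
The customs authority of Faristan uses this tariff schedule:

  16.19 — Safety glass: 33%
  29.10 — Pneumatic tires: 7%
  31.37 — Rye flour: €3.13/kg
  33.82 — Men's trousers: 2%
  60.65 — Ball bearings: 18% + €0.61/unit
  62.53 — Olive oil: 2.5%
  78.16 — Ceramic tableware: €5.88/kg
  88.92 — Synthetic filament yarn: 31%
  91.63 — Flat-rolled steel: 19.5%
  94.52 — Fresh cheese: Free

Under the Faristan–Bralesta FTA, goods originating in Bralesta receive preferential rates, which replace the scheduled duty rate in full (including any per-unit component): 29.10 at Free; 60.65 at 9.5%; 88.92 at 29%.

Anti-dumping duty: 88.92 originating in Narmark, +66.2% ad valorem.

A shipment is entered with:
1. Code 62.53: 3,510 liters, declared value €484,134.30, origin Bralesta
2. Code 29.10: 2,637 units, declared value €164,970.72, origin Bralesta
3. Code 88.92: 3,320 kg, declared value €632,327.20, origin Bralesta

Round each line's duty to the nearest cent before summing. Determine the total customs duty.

€195,478.25

Line 1 (62.53, Bralesta, 3,510 liters, €484,134.30):
Base rate for 62.53 is 2.5%.
Origin Bralesta is the FTA partner but 62.53 is not on the preference list; base rate stands.
Duty = €484,134.30 × 2.5% = €12,103.36.
Line 2 (29.10, Bralesta, 2,637 units, €164,970.72):
Base rate for 29.10 is 7%.
Origin Bralesta qualifies under the Faristan–Bralesta agreement and 29.10 is covered: preferential rate Free applies instead.
Duty = €164,970.72 × 0% = €0.00.
Line 3 (88.92, Bralesta, 3,320 kg, €632,327.20):
Base rate for 88.92 is 31%.
Origin Bralesta qualifies under the Faristan–Bralesta agreement and 88.92 is covered: preferential rate 29% applies instead.
The additional-duty order on 88.92 targets Narmark, not Bralesta; it does not apply.
Duty = €632,327.20 × 29% = €183,374.89.
Total = €12,103.36 + €0.00 + €183,374.89 = €195,478.25.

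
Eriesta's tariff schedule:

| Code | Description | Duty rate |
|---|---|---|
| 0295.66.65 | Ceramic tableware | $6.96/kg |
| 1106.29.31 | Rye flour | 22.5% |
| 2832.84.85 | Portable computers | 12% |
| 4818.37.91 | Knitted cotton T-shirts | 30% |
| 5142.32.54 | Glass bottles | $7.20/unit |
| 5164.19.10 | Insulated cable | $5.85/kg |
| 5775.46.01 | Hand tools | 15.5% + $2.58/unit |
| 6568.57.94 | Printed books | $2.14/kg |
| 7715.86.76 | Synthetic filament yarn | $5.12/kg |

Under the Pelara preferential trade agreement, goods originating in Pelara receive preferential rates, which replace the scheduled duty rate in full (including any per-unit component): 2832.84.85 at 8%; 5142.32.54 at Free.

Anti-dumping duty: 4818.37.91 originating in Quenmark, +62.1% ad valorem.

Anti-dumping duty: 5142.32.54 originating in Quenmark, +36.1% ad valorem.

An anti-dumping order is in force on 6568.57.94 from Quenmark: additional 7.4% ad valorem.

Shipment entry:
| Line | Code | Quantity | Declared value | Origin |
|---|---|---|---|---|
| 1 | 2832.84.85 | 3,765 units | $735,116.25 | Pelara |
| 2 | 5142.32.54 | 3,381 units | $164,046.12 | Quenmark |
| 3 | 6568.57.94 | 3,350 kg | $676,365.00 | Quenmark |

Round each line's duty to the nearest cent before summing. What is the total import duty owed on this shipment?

$199,593.16

Line 1 (2832.84.85, Pelara, 3,765 units, $735,116.25):
Base rate for 2832.84.85 is 12%.
Origin Pelara qualifies under the Eriesta–Pelara agreement and 2832.84.85 is covered: preferential rate 8% applies instead.
Duty = $735,116.25 × 8% = $58,809.30.
Line 2 (5142.32.54, Quenmark, 3,381 units, $164,046.12):
Base rate for 5142.32.54 is $7.20/unit.
5142.32.54 has an FTA preferential rate, but origin Quenmark is not Pelara; base rate stands.
Additional duty on 5142.32.54 from Quenmark: +36.1% ad valorem. Applied ad valorem rate = 36.1%.
Duty = $164,046.12 × 36.1% + 3,381 × $7.20 = $83,563.85.
Line 3 (6568.57.94, Quenmark, 3,350 kg, $676,365.00):
Base rate for 6568.57.94 is $2.14/kg.
Additional duty on 6568.57.94 from Quenmark: +7.4% ad valorem. Applied ad valorem rate = 7.4%.
Duty = $676,365.00 × 7.4% + 3,350 × $2.14 = $57,220.01.
Total = $58,809.30 + $83,563.85 + $57,220.01 = $199,593.16.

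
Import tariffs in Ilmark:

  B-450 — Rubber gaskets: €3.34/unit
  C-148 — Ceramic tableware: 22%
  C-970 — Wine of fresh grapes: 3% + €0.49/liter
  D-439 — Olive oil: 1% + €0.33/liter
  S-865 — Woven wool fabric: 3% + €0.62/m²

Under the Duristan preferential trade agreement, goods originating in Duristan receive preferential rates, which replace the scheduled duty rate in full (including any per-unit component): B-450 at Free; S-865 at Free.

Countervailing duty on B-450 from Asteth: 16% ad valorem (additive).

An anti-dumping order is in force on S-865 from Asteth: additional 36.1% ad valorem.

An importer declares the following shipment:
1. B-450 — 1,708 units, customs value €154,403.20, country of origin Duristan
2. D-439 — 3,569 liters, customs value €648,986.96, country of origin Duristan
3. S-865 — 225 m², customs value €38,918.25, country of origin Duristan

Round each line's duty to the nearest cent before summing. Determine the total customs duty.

Line 1 (B-450, Duristan, 1,708 units, €154,403.20):
Base rate for B-450 is €3.34/unit.
Origin Duristan qualifies under the Ilmark–Duristan agreement and B-450 is covered: preferential rate Free applies instead.
The additional-duty order on B-450 targets Asteth, not Duristan; it does not apply.
Duty = €154,403.20 × 0% = €0.00.
Line 2 (D-439, Duristan, 3,569 liters, €648,986.96):
Base rate for D-439 is 1% + €0.33/liter.
Origin Duristan is the FTA partner but D-439 is not on the preference list; base rate stands.
Duty = €648,986.96 × 1% + 3,569 × €0.33 = €7,667.64.
Line 3 (S-865, Duristan, 225 m², €38,918.25):
Base rate for S-865 is 3% + €0.62/m².
Origin Duristan qualifies under the Ilmark–Duristan agreement and S-865 is covered: preferential rate Free applies instead.
The additional-duty order on S-865 targets Asteth, not Duristan; it does not apply.
Duty = €38,918.25 × 0% = €0.00.
Total = €0.00 + €7,667.64 + €0.00 = €7,667.64.

€7,667.64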